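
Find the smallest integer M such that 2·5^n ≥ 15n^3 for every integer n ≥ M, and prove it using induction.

At n = 3: 250 < 405, so the inequality fails and M ≥ 4. We prove 2·5^n ≥ 15n^3 for all n ≥ 4.
For the base case n = 4: 2·5^n = 1250 and 15n^3 = 960, so 1250 ≥ 960.
Inductive step: assume the claim holds for n = i, so 2·5^i ≥ 15i^3.
Then 2·5^(i + 1) = 5·(2·5^i) ≥ 5·(15i^3).
Also, for i ≥ 4 we have 5·(15i^3) ≥ 15(i+1)^3, since 5 ≥ (1 + 1/i)^3 for all i ≥ 4.
Combining, 2·5^(i + 1) ≥ 15(i+1)^3.
Hence, by induction on n, the claim holds for every n ≥ 4.
Hence the smallest such M is 4.

M = 4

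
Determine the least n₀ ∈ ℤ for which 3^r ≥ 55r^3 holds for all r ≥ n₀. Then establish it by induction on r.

At r = 9: 19683 < 40095, so the inequality fails and n₀ ≥ 10. We prove 3^r ≥ 55r^3 for all r ≥ 10.
Base case (r = 10): 3^r = 59049 and 55r^3 = 55000, so 59049 ≥ 55000.
Inductive step: suppose the statement holds for some j ≥ 10, so 3^j ≥ 55j^3.
Then 3^(j + 1) = 3·(3^j) ≥ 3·(55j^3).
Also, for j ≥ 10 we have 3·(55j^3) ≥ 55(j+1)^3, since 3 ≥ (1 + 1/j)^3 for all j ≥ 10.
Combining, 3^(j + 1) ≥ 55(j+1)^3.
This completes the induction.
Hence the smallest such n₀ is 10.

n₀ = 10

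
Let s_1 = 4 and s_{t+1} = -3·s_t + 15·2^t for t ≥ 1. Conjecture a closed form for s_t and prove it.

s_t = -2(-3)^(t - 1) + 3·2^t

Computing the first terms: s_1 = 4, s_2 = 18, s_3 = 6. This suggests s_t = -2(-3)^(t - 1) + 3·2^t.
Base case (t = 1): the formula gives 4 = 4 = s_1.
For the inductive step, assume it holds for an arbitrary m ≥ 1, so s_m = -2(-3)^(m - 1) + 3·2^m.
Then s_{m+1} = -3·s_m + 15·2^m = -3·(-2(-3)^(m - 1) + 3·2^m) + 15·2^m = -2(-3)^m + 3·2^(m + 1) = -2(-3)^((m+1) - 1) + 3·2^(m+1),
which is the claimed formula at t = m+1.
Hence, by induction on t, the claim holds for every t ≥ 1.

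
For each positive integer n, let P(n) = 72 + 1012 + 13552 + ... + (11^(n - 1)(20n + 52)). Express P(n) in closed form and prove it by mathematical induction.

P(n) = 11^n(2n + 5) - 5

We claim P(n) = 11^n(2n + 5) - 5 for all n ≥ 1.
For the base case n = 1: P(1) = 72, and the closed form gives 72. They agree.
For the inductive step, assume it holds for an arbitrary i ≥ 1, so P(i) = 11^i(2i + 5) - 5.
Then P(i+1) = P(i) + (11^i(20i + 72)) = (11^i(2i + 5) - 5) + (11^i(20i + 72)).
Simplifying, P(i+1) = 22·11^i·i + 77·11^i - 5 = 11^(i+1)(2(i+1) + 5) - 5,
which is the closed form with n = i+1.
By the principle of mathematical induction, the result holds for all n ≥ 1.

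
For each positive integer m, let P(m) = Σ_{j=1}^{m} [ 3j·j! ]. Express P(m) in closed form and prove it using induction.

P(m) = (3m + 3)m! - 3

We claim P(m) = (3m + 3)m! - 3 for all m ≥ 1.
For the base case m = 1: P(1) = 3, and the closed form gives 3. They agree.
Suppose the result is true for m = j, so P(j) = (3j + 3)j! - 3.
Then P(j+1) = P(j) + (3(j + 1)(j + 1)!) = ((3j + 3)j! - 3) + (3(j + 1)(j + 1)!).
Simplifying, P(j+1) = (3(j+1) + 3)(j+1)! - 3,
which is the closed form with m = j+1.
By induction, the statement is established for all m ≥ 1.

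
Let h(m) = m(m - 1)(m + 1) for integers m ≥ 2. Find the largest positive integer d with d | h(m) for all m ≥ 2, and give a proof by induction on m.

d = 6

Computing the first values: h(2) = 6 and h(3) = 24; gcd(6, 24) = 6, so d ≤ 6.
We prove 6 | m(m - 1)(m + 1) for all m ≥ 2 by induction on m.
When m = 2: h(2) = 6 = 6·(1), so 6 | h(2).
Suppose the result is true for m = k, i.e. 6 | h(k). Then
h(k+1) − h(k) = k·(k+1)·(k+2) − (k-1)·k·(k+1) = k·(k+1)·[(k+2) − (k-1)] = 3·k·(k+1). The product of 2 consecutive integers is divisible by (2)! = 2, so h(k+1) − h(k) is divisible by 3·2 = 6. By the inductive hypothesis 6 | h(k), hence 6 | h(k+1).
By the principle of mathematical induction, the result holds for all m ≥ 2.
Therefore the largest such d is 6.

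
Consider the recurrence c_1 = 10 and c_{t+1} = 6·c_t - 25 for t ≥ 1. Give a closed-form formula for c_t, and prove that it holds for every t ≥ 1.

c_t = 5·6^(t - 1) + 5

Computing the first terms: c_1 = 10, c_2 = 35, c_3 = 185. This suggests c_t = 5·6^(t - 1) + 5.
Base case (t = 1): the formula gives 10 = 10 = c_1.
Inductive step: suppose the statement holds for some i ≥ 1, so c_i = 5·6^(i - 1) + 5.
Then c_{i+1} = 6·c_i - 25 = 6·(5·6^(i - 1) + 5) - 25 = 5·6^i + 5 = 5·6^((i+1) - 1) + 5,
which is the claimed formula at t = i+1.
This completes the induction.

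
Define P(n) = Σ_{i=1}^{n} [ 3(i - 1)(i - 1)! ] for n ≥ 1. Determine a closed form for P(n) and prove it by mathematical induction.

P(n) = 3n! - 3

We claim P(n) = 3n! - 3 for all n ≥ 1.
For the base case n = 1: P(1) = 0, and the closed form gives 0. They agree.
For the inductive step, assume it holds for an arbitrary i ≥ 1, so P(i) = 3i! - 3.
Then P(i+1) = P(i) + (3i·i!) = (3i! - 3) + (3i·i!).
Simplifying, P(i+1) = 3(i+1)! - 3,
which is the closed form with n = i+1.
By the principle of mathematical induction, the result holds for all n ≥ 1.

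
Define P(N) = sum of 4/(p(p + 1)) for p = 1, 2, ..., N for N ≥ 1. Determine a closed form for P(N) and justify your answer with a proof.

P(N) = 4N/(N + 1)

We claim P(N) = 4N/(N + 1) for all N ≥ 1.
For the base case N = 1: P(1) = 2, and the closed form gives 2. They agree.
Suppose the result is true for N = p, so P(p) = 4p/(p + 1).
Then P(p+1) = P(p) + (4/((p + 1)(p + 2))) = (4p/(p + 1)) + (4/((p + 1)(p + 2))).
Simplifying, P(p+1) = 4(p + 1)/(p + 2) = 4(p+1)/((p+1) + 1),
which is the closed form with N = p+1.
By the principle of mathematical induction, the result holds for all N ≥ 1.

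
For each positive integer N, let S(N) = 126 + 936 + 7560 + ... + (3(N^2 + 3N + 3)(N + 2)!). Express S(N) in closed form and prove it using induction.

We claim S(N) = (3N + 3)(N + 3)! - 18 for all N ≥ 1.
Base case (N = 1): S(1) = 126, and the closed form gives 126. They agree.
Suppose the result is true for N = j, so S(j) = (3j + 3)(j + 3)! - 18.
Then S(j+1) = S(j) + (3(j^2 + 5j + 7)(j + 3)!) = ((3j + 3)(j + 3)! - 18) + (3(j^2 + 5j + 7)(j + 3)!).
Simplifying, S(j+1) = (3(j+1) + 3)((j+1) + 3)! - 18,
which is the closed form with N = j+1.
This completes the induction.

S(N) = (3N + 3)(N + 3)! - 18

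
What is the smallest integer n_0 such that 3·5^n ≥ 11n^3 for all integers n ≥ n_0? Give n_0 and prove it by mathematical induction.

At n = 2: 75 < 88, so the inequality fails and n_0 ≥ 3. We prove 3·5^n ≥ 11n^3 for all n ≥ 3.
Base step (n = 3): 3·5^n = 375 and 11n^3 = 297, so 375 ≥ 297.
For the inductive step, assume it holds for an arbitrary p ≥ 3, so 3·5^p ≥ 11p^3.
Then 3·5^(p + 1) = 5·(3·5^p) ≥ 5·(11p^3).
Also, for p ≥ 3 we have 5·(11p^3) ≥ 11(p+1)^3, since 5 ≥ (1 + 1/p)^3 for all p ≥ 3.
Combining, 3·5^(p + 1) ≥ 11(p+1)^3.
Hence, by induction on n, the claim holds for every n ≥ 3.
Hence the smallest such n_0 is 3.

n_0 = 3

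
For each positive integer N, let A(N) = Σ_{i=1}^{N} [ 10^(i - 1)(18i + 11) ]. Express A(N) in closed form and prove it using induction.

A(N) = 10^N(2N + 1) - 1

We claim A(N) = 10^N(2N + 1) - 1 for all N ≥ 1.
When N = 1: A(1) = 29, and the closed form gives 29. They agree.
Suppose the result is true for N = i, so A(i) = 10^i(2i + 1) - 1.
Then A(i+1) = A(i) + (10^i(18i + 29)) = (10^i(2i + 1) - 1) + (10^i(18i + 29)).
Simplifying, A(i+1) = 20·10^i·i + 30·10^i - 1 = 10^(i+1)(2(i+1) + 1) - 1,
which is the closed form with N = i+1.
By the principle of mathematical induction, the result holds for all N ≥ 1.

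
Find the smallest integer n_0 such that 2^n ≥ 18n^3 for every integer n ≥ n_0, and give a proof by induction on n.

At n = 16: 65536 < 73728, so the inequality fails and n_0 ≥ 17. We prove 2^n ≥ 18n^3 for all n ≥ 17.
When n = 17: 2^n = 131072 and 18n^3 = 88434, so 131072 ≥ 88434.
Suppose the result is true for n = i, so 2^i ≥ 18i^3.
Then 2^(i + 1) = 2·(2^i) ≥ 2·(18i^3).
Also, for i ≥ 17 we have 2·(18i^3) ≥ 18(i+1)^3, since 2 ≥ (1 + 1/i)^3 for all i ≥ 17.
Combining, 2^(i + 1) ≥ 18(i+1)^3.
By induction, the statement is established for all n ≥ 17.
Hence the smallest such n_0 is 17.

n_0 = 17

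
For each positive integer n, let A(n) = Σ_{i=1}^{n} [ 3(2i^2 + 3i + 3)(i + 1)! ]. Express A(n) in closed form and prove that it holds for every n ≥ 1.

A(n) = (6n + 3)(n + 2)! - 6

We claim A(n) = (6n + 3)(n + 2)! - 6 for all n ≥ 1.
When n = 1: A(1) = 48, and the closed form gives 48. They agree.
For the inductive step, assume it holds for an arbitrary i ≥ 1, so A(i) = (6i + 3)(i + 2)! - 6.
Then A(i+1) = A(i) + (3(2i^2 + 7i + 8)(i + 2)!) = ((6i + 3)(i + 2)! - 6) + (3(2i^2 + 7i + 8)(i + 2)!).
Simplifying, A(i+1) = (6(i+1) + 3)((i+1) + 2)! - 6,
which is the closed form with n = i+1.
By induction, the statement is established for all n ≥ 1.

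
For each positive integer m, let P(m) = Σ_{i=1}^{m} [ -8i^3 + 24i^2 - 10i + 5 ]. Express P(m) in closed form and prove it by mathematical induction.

We claim P(m) = -m(2m^3 - 4m^2 - 5m - 4) for all m ≥ 1.
Base case (m = 1): P(1) = 11, and the closed form gives 11. They agree.
For the inductive step, assume it holds for an arbitrary i ≥ 1, so P(i) = i(-2i^3 + 4i^2 + 5i + 4).
Then P(i+1) = P(i) + (-8i^3 + 14i + 11) = (i(-2i^3 + 4i^2 + 5i + 4)) + (-8i^3 + 14i + 11).
Simplifying, P(i+1) = -(i + 1)(2i^3 + 2i^2 - 7i - 11) = -(i+1)(2(i+1)^3 - 4(i+1)^2 - 5(i+1) - 4),
which is the closed form with m = i+1.
This completes the induction.

P(m) = -m(2m^3 - 4m^2 - 5m - 4)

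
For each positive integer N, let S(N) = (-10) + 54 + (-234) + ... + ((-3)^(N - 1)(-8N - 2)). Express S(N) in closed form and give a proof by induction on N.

S(N) = (-3)^N(2N + 1) - 1

We claim S(N) = (-3)^N(2N + 1) - 1 for all N ≥ 1.
When N = 1: S(1) = -10, and the closed form gives -10. They agree.
Suppose the result is true for N = j, so S(j) = (-3)^j(2j + 1) - 1.
Then S(j+1) = S(j) + ((-3)^j(-8j - 10)) = ((-3)^j(2j + 1) - 1) + ((-3)^j(-8j - 10)).
Simplifying, S(j+1) = -6(-3)^j·j - 9(-3)^j - 1 = (-3)^(j+1)(2(j+1) + 1) - 1,
which is the closed form with N = j+1.
By induction, the statement is established for all N ≥ 1.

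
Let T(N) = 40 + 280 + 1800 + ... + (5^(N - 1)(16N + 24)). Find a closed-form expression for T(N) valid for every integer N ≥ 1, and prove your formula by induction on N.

We claim T(N) = 5^N(4N + 5) - 5 for all N ≥ 1.
Base case (N = 1): T(1) = 40, and the closed form gives 40. They agree.
Suppose the result is true for N = p, so T(p) = 5^p(4p + 5) - 5.
Then T(p+1) = T(p) + (5^p(16p + 40)) = (5^p(4p + 5) - 5) + (5^p(16p + 40)).
Simplifying, T(p+1) = 20·5^p·p + 45·5^p - 5 = 5^(p+1)(4(p+1) + 5) - 5,
which is the closed form with N = p+1.
By induction, the statement is established for all N ≥ 1.

T(N) = 5^N(4N + 5) - 5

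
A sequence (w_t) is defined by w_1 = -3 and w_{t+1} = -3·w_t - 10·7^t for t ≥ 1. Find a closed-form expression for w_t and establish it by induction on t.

w_t = 4(-3)^(t - 1) - 7^t

Computing the first terms: w_1 = -3, w_2 = -61, w_3 = -307. This suggests w_t = 4(-3)^(t - 1) - 7^t.
When t = 1: the formula gives -3 = -3 = w_1.
Inductive step: suppose the statement holds for some m ≥ 1, so w_m = 4(-3)^(m - 1) - 7^m.
Then w_{m+1} = -3·w_m - 10·7^m = -3·(4(-3)^(m - 1) - 7^m) - 10·7^m = 4(-3)^m - 7^(m + 1) = 4(-3)^((m+1) - 1) - 7^(m+1),
which is the claimed formula at t = m+1.
This completes the induction.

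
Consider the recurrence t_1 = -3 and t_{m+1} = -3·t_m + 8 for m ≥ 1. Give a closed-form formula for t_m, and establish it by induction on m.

t_m = -5(-3)^(m - 1) + 2

Computing the first terms: t_1 = -3, t_2 = 17, t_3 = -43. This suggests t_m = -5(-3)^(m - 1) + 2.
For the base case m = 1: the formula gives -3 = -3 = t_1.
Inductive step: suppose the statement holds for some j ≥ 1, so t_j = -5(-3)^(j - 1) + 2.
Then t_{j+1} = -3·t_j + 8 = -3·(-5(-3)^(j - 1) + 2) + 8 = -5(-3)^j + 2 = -5(-3)^((j+1) - 1) + 2,
which is the claimed formula at m = j+1.
This completes the induction.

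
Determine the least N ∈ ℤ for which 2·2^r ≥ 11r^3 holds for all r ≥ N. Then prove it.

At r = 13: 16384 < 24167, so the inequality fails and N ≥ 14. We prove 2·2^r ≥ 11r^3 for all r ≥ 14.
For the base case r = 14: 2·2^r = 32768 and 11r^3 = 30184, so 32768 ≥ 30184.
Suppose the result is true for r = m, so 2·2^m ≥ 11m^3.
Then 2·2^(m + 1) = 2·(2·2^m) ≥ 2·(11m^3).
Also, for m ≥ 14 we have 2·(11m^3) ≥ 11(m+1)^3, since 2 ≥ (1 + 1/m)^3 for all m ≥ 14.
Combining, 2·2^(m + 1) ≥ 11(m+1)^3.
This completes the induction.
Hence the smallest such N is 14.

N = 14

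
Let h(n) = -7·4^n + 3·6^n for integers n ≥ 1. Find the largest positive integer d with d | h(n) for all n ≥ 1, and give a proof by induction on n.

Computing the first values: h(1) = -10 and h(2) = -4; gcd(-10, -4) = 2, so d ≤ 2.
We prove 2 | -7·4^n + 3·6^n for all n ≥ 1 by induction on n.
When n = 1: h(1) = -10 = 2·(-5), so 2 | h(1).
Inductive step: assume the claim holds for n = i, i.e. 2 | h(i). Then
h(i+1) − 6·h(i) = (-7·4^(i+1) + 3·6^(i+1)) − 6·(-7·4^i + 3·6^i) = (-7)·4^i·(4 − 6) = (14)·4^i. Since 2 | h(i) by the inductive hypothesis, 2 | 6·h(i); and 2 | 14 since 14 = 2·7. Therefore 2 | h(i+1).
This completes the induction.
Therefore the largest such d is 2.

d = 2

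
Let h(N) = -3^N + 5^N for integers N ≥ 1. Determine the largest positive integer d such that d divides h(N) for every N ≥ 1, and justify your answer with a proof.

d = 2

Computing the first values: h(1) = 2 and h(2) = 16; gcd(2, 16) = 2, so d ≤ 2.
We prove 2 | -3^N + 5^N for all N ≥ 1 by induction on N.
Base step (N = 1): h(1) = 2 = 2·(1), so 2 | h(1).
Suppose the result is true for N = m, i.e. 2 | h(m). Then
5^{m+1} − 3^{m+1} = 5·5^m − 3·3^m = 5·(5^m − 3^m) + (2)·3^m. The first term is divisible by 2 by the inductive hypothesis, and the second term (2)·3^m is divisible by 2 since 2 | 2. Hence 2 | h(m+1).
This completes the induction.
Therefore the largest such d is 2.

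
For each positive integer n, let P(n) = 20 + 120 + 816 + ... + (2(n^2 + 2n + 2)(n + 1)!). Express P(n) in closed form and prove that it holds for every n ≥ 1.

We claim P(n) = (2n + 2)(n + 2)! - 4 for all n ≥ 1.
Base step (n = 1): P(1) = 20, and the closed form gives 20. They agree.
Inductive step: suppose the statement holds for some r ≥ 1, so P(r) = (2r + 2)(r + 2)! - 4.
Then P(r+1) = P(r) + (2(r^2 + 4r + 5)(r + 2)!) = ((2r + 2)(r + 2)! - 4) + (2(r^2 + 4r + 5)(r + 2)!).
Simplifying, P(r+1) = (2(r+1) + 2)((r+1) + 2)! - 4,
which is the closed form with n = r+1.
By the principle of mathematical induction, the result holds for all n ≥ 1.

P(n) = (2n + 2)(n + 2)! - 4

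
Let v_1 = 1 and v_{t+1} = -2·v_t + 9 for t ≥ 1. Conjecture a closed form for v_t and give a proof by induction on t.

v_t = (-2)^t + 3

Computing the first terms: v_1 = 1, v_2 = 7, v_3 = -5. This suggests v_t = (-2)^t + 3.
Base step (t = 1): the formula gives 1 = 1 = v_1.
Suppose the result is true for t = k, so v_k = (-2)^k + 3.
Then v_{k+1} = -2·v_k + 9 = -2·((-2)^k + 3) + 9 = (-2)^(k + 1) + 3,
which is the claimed formula at t = k+1.
This completes the induction.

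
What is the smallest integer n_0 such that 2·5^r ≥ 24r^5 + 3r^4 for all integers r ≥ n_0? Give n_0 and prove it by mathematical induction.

n_0 = 9

At r = 8: 781250 < 798720, so the inequality fails and n_0 ≥ 9. We prove 2·5^r ≥ 24r^5 + 3r^4 for all r ≥ 9.
Base case (r = 9): 2·5^r = 3906250 and 24r^5 + 3r^4 = 1436859, so 3906250 ≥ 1436859.
Inductive step: suppose the statement holds for some k ≥ 9, so 2·5^k ≥ 24k^5 + 3k^4.
Then 2·5^(k + 1) = 5·(2·5^k) ≥ 5·(24k^5 + 3k^4).
Also, for k ≥ 9 we have 5·(24k^5 + 3k^4) ≥ 24(k+1)^5 + 3(k+1)^4, since 5·(24k^5 + 3k^4) − (24(k+1)^5 + 3(k+1)^4) = 96k^5 - 108k^4 - 252k^3 - 258k^2 - 132k - 27, which is nonnegative for all k ≥ 9.
Combining, 2·5^(k + 1) ≥ 24(k+1)^5 + 3(k+1)^4.
This completes the induction.
Hence the smallest such n_0 is 9.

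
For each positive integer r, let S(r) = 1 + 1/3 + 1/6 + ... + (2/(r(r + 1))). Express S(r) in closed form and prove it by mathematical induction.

S(r) = 2r/(r + 1)

We claim S(r) = 2r/(r + 1) for all r ≥ 1.
For the base case r = 1: S(1) = 1, and the closed form gives 1. They agree.
For the inductive step, assume it holds for an arbitrary i ≥ 1, so S(i) = 2i/(i + 1).
Then S(i+1) = S(i) + (2/((i + 1)(i + 2))) = (2i/(i + 1)) + (2/((i + 1)(i + 2))).
Simplifying, S(i+1) = 2(i + 1)/(i + 2) = 2(i+1)/((i+1) + 1),
which is the closed form with r = i+1.
This completes the induction.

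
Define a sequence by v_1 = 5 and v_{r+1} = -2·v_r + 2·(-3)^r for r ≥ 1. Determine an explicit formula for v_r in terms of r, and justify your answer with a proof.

Computing the first terms: v_1 = 5, v_2 = -16, v_3 = 50. This suggests v_r = -(-2)^(r - 1) - 2(-3)^r.
For the base case r = 1: the formula gives 5 = 5 = v_1.
For the inductive step, assume it holds for an arbitrary j ≥ 1, so v_j = -(-2)^(j - 1) - 2(-3)^j.
Then v_{j+1} = -2·v_j + 2·(-3)^j = -2·(-(-2)^(j - 1) - 2(-3)^j) + 2·(-3)^j = -(-2)^j - 2(-3)^(j + 1) = -(-2)^((j+1) - 1) - 2(-3)^(j+1),
which is the claimed formula at r = j+1.
This completes the induction.

v_r = -(-2)^(r - 1) - 2(-3)^r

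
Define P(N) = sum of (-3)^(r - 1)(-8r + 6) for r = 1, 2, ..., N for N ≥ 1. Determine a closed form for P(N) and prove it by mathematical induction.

P(N) = (-3)^N(2N - 1) + 1

We claim P(N) = (-3)^N(2N - 1) + 1 for all N ≥ 1.
For the base case N = 1: P(1) = -2, and the closed form gives -2. They agree.
Suppose the result is true for N = r, so P(r) = (-3)^r(2r - 1) + 1.
Then P(r+1) = P(r) + ((-3)^r(-8r - 2)) = ((-3)^r(2r - 1) + 1) + ((-3)^r(-8r - 2)).
Simplifying, P(r+1) = -6(-3)^r·r - 3(-3)^r + 1 = (-3)^(r+1)(2(r+1) - 1) + 1,
which is the closed form with N = r+1.
Hence, by induction on N, the claim holds for every N ≥ 1.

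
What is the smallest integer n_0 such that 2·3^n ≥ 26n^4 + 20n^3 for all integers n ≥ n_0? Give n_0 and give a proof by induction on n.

n_0 = 12

At n = 11: 354294 < 407286, so the inequality fails and n_0 ≥ 12. We prove 2·3^n ≥ 26n^4 + 20n^3 for all n ≥ 12.
Base step (n = 12): 2·3^n = 1062882 and 26n^4 + 20n^3 = 573696, so 1062882 ≥ 573696.
Inductive step: suppose the statement holds for some r ≥ 12, so 2·3^r ≥ 26r^4 + 20r^3.
Then 2·3^(r + 1) = 3·(2·3^r) ≥ 3·(26r^4 + 20r^3).
Also, for r ≥ 12 we have 3·(26r^4 + 20r^3) ≥ 26(r+1)^4 + 20(r+1)^3, since 3·(26r^4 + 20r^3) − (26(r+1)^4 + 20(r+1)^3) = 52r^4 - 64r^3 - 216r^2 - 164r - 46, which is nonnegative for all r ≥ 12.
Combining, 2·3^(r + 1) ≥ 26(r+1)^4 + 20(r+1)^3.
By induction, the statement is established for all n ≥ 12.
Hence the smallest such n_0 is 12.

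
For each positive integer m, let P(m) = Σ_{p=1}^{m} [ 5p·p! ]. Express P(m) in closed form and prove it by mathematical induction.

P(m) = 5(m + 1)! - 5

We claim P(m) = 5(m + 1)! - 5 for all m ≥ 1.
When m = 1: P(1) = 5, and the closed form gives 5. They agree.
For the inductive step, assume it holds for an arbitrary p ≥ 1, so P(p) = 5(p + 1)! - 5.
Then P(p+1) = P(p) + (5(p + 1)(p + 1)!) = (5(p + 1)! - 5) + (5(p + 1)(p + 1)!).
Simplifying, P(p+1) = 5((p+1) + 1)! - 5,
which is the closed form with m = p+1.
By induction, the statement is established for all m ≥ 1.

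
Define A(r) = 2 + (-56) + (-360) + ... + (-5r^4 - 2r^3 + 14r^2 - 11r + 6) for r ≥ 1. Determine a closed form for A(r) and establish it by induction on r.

A(r) = -r(r^4 + 3r^3 - 2r^2 - r - 3)

We claim A(r) = -r(r^4 + 3r^3 - 2r^2 - r - 3) for all r ≥ 1.
When r = 1: A(1) = 2, and the closed form gives 2. They agree.
For the inductive step, assume it holds for an arbitrary j ≥ 1, so A(j) = j(-j^4 - 3j^3 + 2j^2 + j + 3).
Then A(j+1) = A(j) + (-5j^4 - 22j^3 - 22j^2 - 9j + 2) = (j(-j^4 - 3j^3 + 2j^2 + j + 3)) + (-5j^4 - 22j^3 - 22j^2 - 9j + 2).
Simplifying, A(j+1) = -(j + 1)(j^4 + 7j^3 + 13j^2 + 8j - 2) = -(j+1)((j+1)^4 + 3(j+1)^3 - 2(j+1)^2 - (j+1) - 3),
which is the closed form with r = j+1.
Hence, by induction on r, the claim holds for every r ≥ 1.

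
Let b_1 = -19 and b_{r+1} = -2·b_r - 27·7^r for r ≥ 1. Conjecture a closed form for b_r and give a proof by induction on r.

b_r = -(-2)^r - 3·7^r

Computing the first terms: b_1 = -19, b_2 = -151, b_3 = -1021. This suggests b_r = -(-2)^r - 3·7^r.
Base step (r = 1): the formula gives -19 = -19 = b_1.
Suppose the result is true for r = m, so b_m = -(-2)^m - 3·7^m.
Then b_{m+1} = -2·b_m - 27·7^m = -2·(-(-2)^m - 3·7^m) - 27·7^m = -(-2)^(m + 1) - 3·7^(m + 1),
which is the claimed formula at r = m+1.
Hence, by induction on r, the claim holds for every r ≥ 1.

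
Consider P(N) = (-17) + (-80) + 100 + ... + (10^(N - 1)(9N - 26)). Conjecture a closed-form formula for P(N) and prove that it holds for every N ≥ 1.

P(N) = 10^N(N - 3) + 3

We claim P(N) = 10^N(N - 3) + 3 for all N ≥ 1.
For the base case N = 1: P(1) = -17, and the closed form gives -17. They agree.
Inductive step: suppose the statement holds for some k ≥ 1, so P(k) = 10^k(k - 3) + 3.
Then P(k+1) = P(k) + (10^k(9k - 17)) = (10^k(k - 3) + 3) + (10^k(9k - 17)).
Simplifying, P(k+1) = 10·10^k·k - 20·10^k + 3 = 10^(k+1)((k+1) - 3) + 3,
which is the closed form with N = k+1.
Hence, by induction on N, the claim holds for every N ≥ 1.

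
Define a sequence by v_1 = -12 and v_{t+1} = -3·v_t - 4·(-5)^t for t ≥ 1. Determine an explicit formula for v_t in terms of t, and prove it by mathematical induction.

v_t = -2(-3)^(t - 1) + 2(-5)^t

Computing the first terms: v_1 = -12, v_2 = 56, v_3 = -268. This suggests v_t = -2(-3)^(t - 1) + 2(-5)^t.
Base step (t = 1): the formula gives -12 = -12 = v_1.
Suppose the result is true for t = r, so v_r = -2(-3)^(r - 1) + 2(-5)^r.
Then v_{r+1} = -3·v_r - 4·(-5)^r = -3·(-2(-3)^(r - 1) + 2(-5)^r) - 4·(-5)^r = -2(-3)^r + 2(-5)^(r + 1) = -2(-3)^((r+1) - 1) + 2(-5)^(r+1),
which is the claimed formula at t = r+1.
By induction, the statement is established for all t ≥ 1.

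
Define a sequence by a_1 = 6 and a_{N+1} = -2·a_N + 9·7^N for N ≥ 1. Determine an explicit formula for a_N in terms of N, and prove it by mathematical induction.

Computing the first terms: a_1 = 6, a_2 = 51, a_3 = 339. This suggests a_N = -(-2)^(N - 1) + 7^N.
For the base case N = 1: the formula gives 6 = 6 = a_1.
Inductive step: assume the claim holds for N = m, so a_m = -(-2)^(m - 1) + 7^m.
Then a_{m+1} = -2·a_m + 9·7^m = -2·(-(-2)^(m - 1) + 7^m) + 9·7^m = -(-2)^m + 7^(m + 1) = -(-2)^((m+1) - 1) + 7^(m+1),
which is the claimed formula at N = m+1.
Hence, by induction on N, the claim holds for every N ≥ 1.

a_N = -(-2)^(N - 1) + 7^N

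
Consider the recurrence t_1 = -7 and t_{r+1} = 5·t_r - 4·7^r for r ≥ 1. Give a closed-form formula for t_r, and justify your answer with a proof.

Computing the first terms: t_1 = -7, t_2 = -63, t_3 = -511. This suggests t_r = 7·5^(r - 1) - 2·7^r.
Base case (r = 1): the formula gives -7 = -7 = t_1.
Inductive step: assume the claim holds for r = p, so t_p = 7·5^(p - 1) - 2·7^p.
Then t_{p+1} = 5·t_p - 4·7^p = 5·(7·5^(p - 1) - 2·7^p) - 4·7^p = 7·5^p - 2·7^(p + 1) = 7·5^((p+1) - 1) - 2·7^(p+1),
which is the claimed formula at r = p+1.
This completes the induction.

t_r = 7·5^(r - 1) - 2·7^r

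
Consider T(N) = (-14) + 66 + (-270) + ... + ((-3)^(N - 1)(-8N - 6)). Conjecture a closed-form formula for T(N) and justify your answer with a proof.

T(N) = 2(-3)^N(N + 1) - 2

We claim T(N) = 2(-3)^N(N + 1) - 2 for all N ≥ 1.
Base step (N = 1): T(1) = -14, and the closed form gives -14. They agree.
Suppose the result is true for N = p, so T(p) = 2(-3)^p(p + 1) - 2.
Then T(p+1) = T(p) + ((-3)^p(-8p - 14)) = (2(-3)^p(p + 1) - 2) + ((-3)^p(-8p - 14)).
Simplifying, T(p+1) = -6(-3)^p·p - 12(-3)^p - 2 = 2(-3)^(p+1)((p+1) + 1) - 2,
which is the closed form with N = p+1.
By the principle of mathematical induction, the result holds for all N ≥ 1.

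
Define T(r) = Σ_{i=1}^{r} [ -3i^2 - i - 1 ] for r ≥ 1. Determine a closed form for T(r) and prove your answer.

T(r) = -r(r^2 + 2r + 2)

We claim T(r) = -r(r^2 + 2r + 2) for all r ≥ 1.
Base step (r = 1): T(1) = -5, and the closed form gives -5. They agree.
For the inductive step, assume it holds for an arbitrary i ≥ 1, so T(i) = i(-i^2 - 2i - 2).
Then T(i+1) = T(i) + (-i - 3(i + 1)^2 - 2) = (i(-i^2 - 2i - 2)) + (-i - 3(i + 1)^2 - 2).
Simplifying, T(i+1) = -(i + 1)(i^2 + 4i + 5) = -(i+1)((i+1)^2 + 2(i+1) + 2),
which is the closed form with r = i+1.
By induction, the statement is established for all r ≥ 1.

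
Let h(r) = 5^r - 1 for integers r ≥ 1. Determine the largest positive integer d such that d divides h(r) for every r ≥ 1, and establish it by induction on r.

Computing the first values: h(1) = 4 and h(2) = 24; gcd(4, 24) = 4, so d ≤ 4.
We prove 4 | 5^r - 1 for all r ≥ 1 by induction on r.
For the base case r = 1: h(1) = 4 = 4·(1), so 4 | h(1).
Suppose the result is true for r = p, i.e. 4 | h(p). Then
5^{p+1} − 1^{p+1} = 5·5^p − 1·1^p = 5·(5^p − 1^p) + (4)·1^p. The first term is divisible by 4 by the inductive hypothesis, and the second term (4)·1^p is divisible by 4 since 4 | 4. Hence 4 | h(p+1).
This completes the induction.
Therefore the largest such d is 4.

d = 4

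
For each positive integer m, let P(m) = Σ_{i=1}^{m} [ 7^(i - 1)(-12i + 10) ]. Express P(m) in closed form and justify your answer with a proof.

We claim P(m) = 2·7^m(-m + 1) - 2 for all m ≥ 1.
For the base case m = 1: P(1) = -2, and the closed form gives -2. They agree.
Inductive step: assume the claim holds for m = i, so P(i) = 2·7^i(-i + 1) - 2.
Then P(i+1) = P(i) + (7^i(-12i - 2)) = (2·7^i(-i + 1) - 2) + (7^i(-12i - 2)).
Simplifying, P(i+1) = -14·7^i·i - 2 = 2·7^(i+1)(-(i+1) + 1) - 2,
which is the closed form with m = i+1.
This completes the induction.

P(m) = 2·7^m(-m + 1) - 2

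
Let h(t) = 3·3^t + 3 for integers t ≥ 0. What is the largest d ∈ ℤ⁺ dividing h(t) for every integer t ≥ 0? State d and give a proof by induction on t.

Computing the first values: h(0) = 6 and h(1) = 12; gcd(6, 12) = 6, so d ≤ 6.
We prove 6 | 3·3^t + 3 for all t ≥ 0 by induction on t.
For the base case t = 0: h(0) = 6 = 6·(1), so 6 | h(0).
Inductive step: assume the claim holds for t = k, i.e. 6 | h(k). Then
h(k+1) = 3·3^(k+1) + 3 = 3·(3·3^k + 3) - 6 = 3·h(k) - 6. The first term is divisible by 6 by the inductive hypothesis, and -6 is divisible by 6. Hence 6 | h(k+1).
Hence, by induction on t, the claim holds for every t ≥ 0.
Therefore the largest such d is 6.

d = 6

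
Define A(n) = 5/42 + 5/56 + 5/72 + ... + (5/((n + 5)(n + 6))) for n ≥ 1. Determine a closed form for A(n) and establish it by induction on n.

We claim A(n) = 5n/(6(n + 6)) for all n ≥ 1.
Base case (n = 1): A(1) = 5/42, and the closed form gives 5/42. They agree.
For the inductive step, assume it holds for an arbitrary p ≥ 1, so A(p) = 5p/(6(p + 6)).
Then A(p+1) = A(p) + (5/((p + 6)(p + 7))) = (5p/(6(p + 6))) + (5/((p + 6)(p + 7))).
Simplifying, A(p+1) = 5(p + 1)/(6(p + 7)) = 5(p+1)/(6((p+1) + 6)),
which is the closed form with n = p+1.
This completes the induction.

A(n) = 5n/(6(n + 6))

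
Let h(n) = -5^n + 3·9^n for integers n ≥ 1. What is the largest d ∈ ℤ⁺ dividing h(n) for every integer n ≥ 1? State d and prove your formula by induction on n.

Computing the first values: h(1) = 22 and h(2) = 218; gcd(22, 218) = 2, so d ≤ 2.
We prove 2 | -5^n + 3·9^n for all n ≥ 1 by induction on n.
Base step (n = 1): h(1) = 22 = 2·(11), so 2 | h(1).
For the inductive step, assume it holds for an arbitrary i ≥ 1, i.e. 2 | h(i). Then
h(i+1) − 9·h(i) = (-5^(i+1) + 3·9^(i+1)) − 9·(-5^i + 3·9^i) = (-1)·5^i·(5 − 9) = (4)·5^i. Since 2 | h(i) by the inductive hypothesis, 2 | 9·h(i); and 2 | 4 since 4 = 2·2. Therefore 2 | h(i+1).
This completes the induction.
Therefore the largest such d is 2.

d = 2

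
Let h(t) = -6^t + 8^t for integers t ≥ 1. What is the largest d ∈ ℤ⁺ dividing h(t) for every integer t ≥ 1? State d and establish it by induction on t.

Computing the first values: h(1) = 2 and h(2) = 28; gcd(2, 28) = 2, so d ≤ 2.
We prove 2 | -6^t + 8^t for all t ≥ 1 by induction on t.
For the base case t = 1: h(1) = 2 = 2·(1), so 2 | h(1).
Inductive step: assume the claim holds for t = k, i.e. 2 | h(k). Then
8^{k+1} − 6^{k+1} = 8·8^k − 6·6^k = 8·(8^k − 6^k) + (2)·6^k. The first term is divisible by 2 by the inductive hypothesis, and the second term (2)·6^k is divisible by 2 since 2 | 2. Hence 2 | h(k+1).
This completes the induction.
Therefore the largest such d is 2.

d = 2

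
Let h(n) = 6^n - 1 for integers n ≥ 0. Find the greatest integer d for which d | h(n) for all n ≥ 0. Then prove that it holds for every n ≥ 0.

Computing the first values: h(0) = 0 and h(1) = 5; gcd(0, 5) = 5, so d ≤ 5.
We prove 5 | 6^n - 1 for all n ≥ 0 by induction on n.
When n = 0: h(0) = 0 = 5·(0), so 5 | h(0).
For the inductive step, assume it holds for an arbitrary k ≥ 0, i.e. 5 | h(k). Then
h(k+1) = 6^(k+1) - 1 = 6·(6^k - 1) + 5 = 6·h(k) + 5. The first term is divisible by 5 by the inductive hypothesis, and 5 is divisible by 5. Hence 5 | h(k+1).
Hence, by induction on n, the claim holds for every n ≥ 0.
Therefore the largest such d is 5.

d = 5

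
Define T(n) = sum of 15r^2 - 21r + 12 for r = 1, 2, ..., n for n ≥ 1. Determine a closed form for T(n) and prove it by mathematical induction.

T(n) = n(5n^2 - 3n + 4)

We claim T(n) = n(5n^2 - 3n + 4) for all n ≥ 1.
Base case (n = 1): T(1) = 6, and the closed form gives 6. They agree.
Inductive step: assume the claim holds for n = r, so T(r) = r(5r^2 - 3r + 4).
Then T(r+1) = T(r) + (15r^2 + 9r + 6) = (r(5r^2 - 3r + 4)) + (15r^2 + 9r + 6).
Simplifying, T(r+1) = (r + 1)(5r^2 + 7r + 6) = (r+1)(5(r+1)^2 - 3(r+1) + 4),
which is the closed form with n = r+1.
By the principle of mathematical induction, the result holds for all n ≥ 1.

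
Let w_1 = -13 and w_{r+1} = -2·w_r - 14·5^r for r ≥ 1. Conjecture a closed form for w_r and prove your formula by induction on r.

Computing the first terms: w_1 = -13, w_2 = -44, w_3 = -262. This suggests w_r = -3(-2)^(r - 1) - 2·5^r.
When r = 1: the formula gives -13 = -13 = w_1.
Inductive step: assume the claim holds for r = p, so w_p = -3(-2)^(p - 1) - 2·5^p.
Then w_{p+1} = -2·w_p - 14·5^p = -2·(-3(-2)^(p - 1) - 2·5^p) - 14·5^p = -3(-2)^p - 2·5^(p + 1) = -3(-2)^((p+1) - 1) - 2·5^(p+1),
which is the claimed formula at r = p+1.
This completes the induction.

w_r = -3(-2)^(r - 1) - 2·5^r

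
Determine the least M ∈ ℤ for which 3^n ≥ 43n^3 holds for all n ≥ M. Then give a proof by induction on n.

At n = 9: 19683 < 31347, so the inequality fails and M ≥ 10. We prove 3^n ≥ 43n^3 for all n ≥ 10.
For the base case n = 10: 3^n = 59049 and 43n^3 = 43000, so 59049 ≥ 43000.
Inductive step: suppose the statement holds for some m ≥ 10, so 3^m ≥ 43m^3.
Then 3^(m + 1) = 3·(3^m) ≥ 3·(43m^3).
Also, for m ≥ 10 we have 3·(43m^3) ≥ 43(m+1)^3, since 3 ≥ (1 + 1/m)^3 for all m ≥ 10.
Combining, 3^(m + 1) ≥ 43(m+1)^3.
Hence, by induction on n, the claim holds for every n ≥ 10.
Hence the smallest such M is 10.

M = 10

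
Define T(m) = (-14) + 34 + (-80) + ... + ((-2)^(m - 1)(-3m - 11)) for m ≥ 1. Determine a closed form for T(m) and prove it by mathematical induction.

We claim T(m) = (-2)^m(m + 4) - 4 for all m ≥ 1.
For the base case m = 1: T(1) = -14, and the closed form gives -14. They agree.
Inductive step: assume the claim holds for m = j, so T(j) = (-2)^j(j + 4) - 4.
Then T(j+1) = T(j) + ((-2)^j(-3j - 14)) = ((-2)^j(j + 4) - 4) + ((-2)^j(-3j - 14)).
Simplifying, T(j+1) = -2(-2)^j·j - 10(-2)^j - 4 = (-2)^(j+1)((j+1) + 4) - 4,
which is the closed form with m = j+1.
By induction, the statement is established for all m ≥ 1.

T(m) = (-2)^m(m + 4) - 4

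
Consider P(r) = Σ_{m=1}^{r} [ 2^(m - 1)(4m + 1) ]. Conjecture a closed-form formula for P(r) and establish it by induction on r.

We claim P(r) = 2^r(4r - 3) + 3 for all r ≥ 1.
When r = 1: P(1) = 5, and the closed form gives 5. They agree.
Inductive step: assume the claim holds for r = m, so P(m) = 2^m(4m - 3) + 3.
Then P(m+1) = P(m) + (2^m(4m + 5)) = (2^m(4m - 3) + 3) + (2^m(4m + 5)).
Simplifying, P(m+1) = 2^(m + 1) + 2^(m + 3)m + 3 = 2^(m+1)(4(m+1) - 3) + 3,
which is the closed form with r = m+1.
By the principle of mathematical induction, the result holds for all r ≥ 1.

P(r) = 2^r(4r - 3) + 3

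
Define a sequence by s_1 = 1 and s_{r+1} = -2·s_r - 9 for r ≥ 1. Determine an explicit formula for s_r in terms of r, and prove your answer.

Computing the first terms: s_1 = 1, s_2 = -11, s_3 = 13. This suggests s_r = (-2)^(r + 1) - 3.
Base step (r = 1): the formula gives 1 = 1 = s_1.
Inductive step: suppose the statement holds for some k ≥ 1, so s_k = (-2)^(k + 1) - 3.
Then s_{k+1} = -2·s_k - 9 = -2·((-2)^(k + 1) - 3) - 9 = (-2)^(k + 2) - 3 = (-2)^((k+1) + 1) - 3,
which is the claimed formula at r = k+1.
Hence, by induction on r, the claim holds for every r ≥ 1.

s_r = (-2)^(r + 1) - 3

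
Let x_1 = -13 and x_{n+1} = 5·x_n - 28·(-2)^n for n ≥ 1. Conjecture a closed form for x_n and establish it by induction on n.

x_n = (-2)^(n + 2) - 5^n

Computing the first terms: x_1 = -13, x_2 = -9, x_3 = -157. This suggests x_n = (-2)^(n + 2) - 5^n.
For the base case n = 1: the formula gives -13 = -13 = x_1.
Suppose the result is true for n = m, so x_m = (-2)^(m + 2) - 5^m.
Then x_{m+1} = 5·x_m - 28·(-2)^m = 5·((-2)^(m + 2) - 5^m) - 28·(-2)^m = (-2)^(m + 3) - 5^(m + 1) = (-2)^((m+1) + 2) - 5^(m+1),
which is the claimed formula at n = m+1.
Hence, by induction on n, the claim holds for every n ≥ 1.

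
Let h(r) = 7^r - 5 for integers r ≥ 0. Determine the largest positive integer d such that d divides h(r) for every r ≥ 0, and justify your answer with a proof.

Computing the first values: h(0) = -4 and h(1) = 2; gcd(-4, 2) = 2, so d ≤ 2.
We prove 2 | 7^r - 5 for all r ≥ 0 by induction on r.
Base step (r = 0): h(0) = -4 = 2·(-2), so 2 | h(0).
Inductive step: assume the claim holds for r = m, i.e. 2 | h(m). Then
h(m+1) = 7^(m+1) - 5 = 7·(7^m - 5) + 30 = 7·h(m) + 30. The first term is divisible by 2 by the inductive hypothesis, and 30 is divisible by 2. Hence 2 | h(m+1).
By the principle of mathematical induction, the result holds for all r ≥ 0.
Therefore the largest such d is 2.

d = 2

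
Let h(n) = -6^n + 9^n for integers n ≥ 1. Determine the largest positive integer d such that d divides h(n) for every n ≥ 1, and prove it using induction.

d = 3

Computing the first values: h(1) = 3 and h(2) = 45; gcd(3, 45) = 3, so d ≤ 3.
We prove 3 | -6^n + 9^n for all n ≥ 1 by induction on n.
Base case (n = 1): h(1) = 3 = 3·(1), so 3 | h(1).
Suppose the result is true for n = p, i.e. 3 | h(p). Then
9^{p+1} − 6^{p+1} = 9·9^p − 6·6^p = 9·(9^p − 6^p) + (3)·6^p. The first term is divisible by 3 by the inductive hypothesis, and the second term (3)·6^p is divisible by 3 since 3 | 3. Hence 3 | h(p+1).
By the principle of mathematical induction, the result holds for all n ≥ 1.
Therefore the largest such d is 3.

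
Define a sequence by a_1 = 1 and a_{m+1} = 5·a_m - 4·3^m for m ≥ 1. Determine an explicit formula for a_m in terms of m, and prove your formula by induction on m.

Computing the first terms: a_1 = 1, a_2 = -7, a_3 = -71. This suggests a_m = 2·3^m - 5^m.
Base step (m = 1): the formula gives 1 = 1 = a_1.
For the inductive step, assume it holds for an arbitrary r ≥ 1, so a_r = 2·3^r - 5^r.
Then a_{r+1} = 5·a_r - 4·3^r = 5·(2·3^r - 5^r) - 4·3^r = 2·3^(r + 1) - 5^(r + 1),
which is the claimed formula at m = r+1.
By the principle of mathematical induction, the result holds for all m ≥ 1.

a_m = 2·3^m - 5^m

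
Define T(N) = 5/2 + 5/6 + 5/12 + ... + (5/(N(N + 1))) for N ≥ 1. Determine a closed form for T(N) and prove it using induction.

T(N) = 5N/(N + 1)

We claim T(N) = 5N/(N + 1) for all N ≥ 1.
Base case (N = 1): T(1) = 5/2, and the closed form gives 5/2. They agree.
Inductive step: assume the claim holds for N = r, so T(r) = 5r/(r + 1).
Then T(r+1) = T(r) + (5/((r + 1)(r + 2))) = (5r/(r + 1)) + (5/((r + 1)(r + 2))).
Simplifying, T(r+1) = 5(r + 1)/(r + 2) = 5(r+1)/((r+1) + 1),
which is the closed form with N = r+1.
By induction, the statement is established for all N ≥ 1.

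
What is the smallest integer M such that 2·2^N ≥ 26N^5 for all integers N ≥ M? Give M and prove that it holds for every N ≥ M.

M = 28

At N = 27: 268435456 < 373071582, so the inequality fails and M ≥ 28. We prove 2·2^N ≥ 26N^5 for all N ≥ 28.
Base case (N = 28): 2·2^N = 536870912 and 26N^5 = 447469568, so 536870912 ≥ 447469568.
For the inductive step, assume it holds for an arbitrary r ≥ 28, so 2·2^r ≥ 26r^5.
Then 2·2^(r + 1) = 2·(2·2^r) ≥ 2·(26r^5).
Also, for r ≥ 28 we have 2·(26r^5) ≥ 26(r+1)^5, since 2 ≥ (1 + 1/r)^5 for all r ≥ 28.
Combining, 2·2^(r + 1) ≥ 26(r+1)^5.
Hence, by induction on N, the claim holds for every N ≥ 28.
Hence the smallest such M is 28.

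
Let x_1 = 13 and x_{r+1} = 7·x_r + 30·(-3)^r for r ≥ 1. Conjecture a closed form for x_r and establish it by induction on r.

Computing the first terms: x_1 = 13, x_2 = 1, x_3 = 277. This suggests x_r = (-3)^(r + 1) + 4·7^(r - 1).
Base case (r = 1): the formula gives 13 = 13 = x_1.
Inductive step: assume the claim holds for r = i, so x_i = (-3)^(i + 1) + 4·7^(i - 1).
Then x_{i+1} = 7·x_i + 30·(-3)^i = 7·((-3)^(i + 1) + 4·7^(i - 1)) + 30·(-3)^i = (-3)^(i + 2) + 4·7^i = (-3)^((i+1) + 1) + 4·7^((i+1) - 1),
which is the claimed formula at r = i+1.
By induction, the statement is established for all r ≥ 1.

x_r = (-3)^(r + 1) + 4·7^(r - 1)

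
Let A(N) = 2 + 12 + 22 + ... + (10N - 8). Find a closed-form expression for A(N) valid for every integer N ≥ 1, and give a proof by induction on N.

A(N) = N(5N - 3)

We claim A(N) = N(5N - 3) for all N ≥ 1.
For the base case N = 1: A(1) = 2, and the closed form gives 2. They agree.
Inductive step: assume the claim holds for N = p, so A(p) = p(5p - 3).
Then A(p+1) = A(p) + (10p + 2) = (p(5p - 3)) + (10p + 2).
Simplifying, A(p+1) = (p + 1)(5p + 2) = (p+1)(5(p+1) - 3),
which is the closed form with N = p+1.
By induction, the statement is established for all N ≥ 1.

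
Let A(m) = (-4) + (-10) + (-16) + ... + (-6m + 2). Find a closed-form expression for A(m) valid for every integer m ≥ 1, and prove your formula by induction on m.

A(m) = -m(3m + 1)

We claim A(m) = -m(3m + 1) for all m ≥ 1.
For the base case m = 1: A(1) = -4, and the closed form gives -4. They agree.
Inductive step: suppose the statement holds for some r ≥ 1, so A(r) = r(-3r - 1).
Then A(r+1) = A(r) + (-6r - 4) = (r(-3r - 1)) + (-6r - 4).
Simplifying, A(r+1) = -(r + 1)(3r + 4) = -(r+1)(3(r+1) + 1),
which is the closed form with m = r+1.
By induction, the statement is established for all m ≥ 1.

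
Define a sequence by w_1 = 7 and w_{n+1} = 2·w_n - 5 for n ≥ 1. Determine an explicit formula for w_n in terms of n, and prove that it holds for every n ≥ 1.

Computing the first terms: w_1 = 7, w_2 = 9, w_3 = 13. This suggests w_n = 2^n + 5.
For the base case n = 1: the formula gives 7 = 7 = w_1.
For the inductive step, assume it holds for an arbitrary j ≥ 1, so w_j = 2^j + 5.
Then w_{j+1} = 2·w_j - 5 = 2·(2^j + 5) - 5 = 2^(j + 1) + 5,
which is the claimed formula at n = j+1.
Hence, by induction on n, the claim holds for every n ≥ 1.

w_n = 2^n + 5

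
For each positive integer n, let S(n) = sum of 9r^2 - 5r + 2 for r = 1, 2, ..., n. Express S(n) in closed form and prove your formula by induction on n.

We claim S(n) = n(3n^2 + 2n + 1) for all n ≥ 1.
Base step (n = 1): S(1) = 6, and the closed form gives 6. They agree.
Inductive step: assume the claim holds for n = r, so S(r) = r(3r^2 + 2r + 1).
Then S(r+1) = S(r) + (9r^2 + 13r + 6) = (r(3r^2 + 2r + 1)) + (9r^2 + 13r + 6).
Simplifying, S(r+1) = (r + 1)(3r^2 + 8r + 6) = (r+1)(3(r+1)^2 + 2(r+1) + 1),
which is the closed form with n = r+1.
By the principle of mathematical induction, the result holds for all n ≥ 1.

S(n) = n(3n^2 + 2n + 1)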